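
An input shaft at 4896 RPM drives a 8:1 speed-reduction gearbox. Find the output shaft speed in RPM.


omega_out = omega_in / N = 4896 / 8 = 612.0000

612.0000 RPM


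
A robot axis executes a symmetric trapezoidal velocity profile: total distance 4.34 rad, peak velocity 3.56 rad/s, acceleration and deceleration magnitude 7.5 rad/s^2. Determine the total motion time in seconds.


t_acc = v/a = 3.56/7.5 = 0.474667 s
d_acc = v^2/(2a) = 0.844907 rad (each ramp)
d_cruise = 4.34 - 2*0.844907 = 2.650186 rad
t_cruise = 2.650186/3.56 = 0.744434 s
t_total = 2*0.474667 + 0.744434 = 1.6938

1.6938 s


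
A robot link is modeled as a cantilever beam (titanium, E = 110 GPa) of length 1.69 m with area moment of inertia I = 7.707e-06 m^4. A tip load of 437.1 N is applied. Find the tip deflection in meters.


delta = F*L^3/(3*E*I) = 437.1*1.69^3/(3*1.100e+11*7.707e-06)
      = 2109.7982139/2543310 = 8.2955e-04

8.2955e-04 m


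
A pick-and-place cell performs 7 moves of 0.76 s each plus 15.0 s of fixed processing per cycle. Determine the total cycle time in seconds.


T = 7*0.76 + 15.0 = 20.3200

20.3200 s


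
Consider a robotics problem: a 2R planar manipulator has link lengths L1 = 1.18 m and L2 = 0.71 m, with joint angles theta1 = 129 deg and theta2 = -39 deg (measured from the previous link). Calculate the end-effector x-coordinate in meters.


x = L1*cos(th1) + L2*cos(th1+th2) = 1.18*cos(129 deg) + 0.71*cos(90 deg) = -0.7426

-0.7426 m


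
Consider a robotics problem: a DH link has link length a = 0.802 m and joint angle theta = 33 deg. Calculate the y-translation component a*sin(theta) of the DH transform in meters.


a*sin(theta) = 0.802*sin(33 deg) = 0.4368

0.4368 m


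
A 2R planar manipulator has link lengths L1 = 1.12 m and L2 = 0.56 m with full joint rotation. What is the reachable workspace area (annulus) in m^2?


r_max = L1 + L2 = 1.6800, r_min = |L1 - L2| = 0.5600
A = pi*(r_max^2 - r_min^2) = pi*(2.8224 - 0.3136) = 7.8816

7.8816 m^2


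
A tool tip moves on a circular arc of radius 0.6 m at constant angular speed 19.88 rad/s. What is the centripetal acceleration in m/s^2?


a_c = omega^2 * r = 19.88^2 * 0.6 = 237.1286

237.1286 m/s^2


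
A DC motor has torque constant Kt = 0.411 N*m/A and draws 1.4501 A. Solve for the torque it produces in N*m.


tau = Kt * I = 0.411*1.4501 = 0.5960

0.5960 N*m


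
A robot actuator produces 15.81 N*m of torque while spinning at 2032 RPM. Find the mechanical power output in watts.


omega = 2032 * 2*pi/60 = 212.790542 rad/s
P = tau * omega = 15.81 * 212.790542 = 3364.2185

3364.2185 W


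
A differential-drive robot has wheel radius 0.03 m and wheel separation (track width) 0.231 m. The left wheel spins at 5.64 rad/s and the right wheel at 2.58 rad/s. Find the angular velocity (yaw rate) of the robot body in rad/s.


omega = r*(wR - wL)/L = 0.03*(2.58 - (5.64))/0.231 = -0.3974

-0.3974 rad/s


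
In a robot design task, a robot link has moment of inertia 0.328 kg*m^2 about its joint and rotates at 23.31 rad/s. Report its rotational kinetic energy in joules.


KE = (1/2)*I*omega^2 = 0.5*0.328*23.31^2 = 89.1104

89.1104 J


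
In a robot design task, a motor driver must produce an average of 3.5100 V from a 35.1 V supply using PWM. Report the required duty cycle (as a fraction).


D = V_avg/V_supply = 3.5100/35.1 = 0.1000

0.1000


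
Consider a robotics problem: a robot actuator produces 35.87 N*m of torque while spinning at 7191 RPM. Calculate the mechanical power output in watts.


omega = 7191 * 2*pi/60 = 753.039759 rad/s
P = tau * omega = 35.87 * 753.039759 = 27011.5362

27011.5362 W


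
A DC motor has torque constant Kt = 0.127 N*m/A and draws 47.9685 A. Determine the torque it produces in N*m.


tau = Kt * I = 0.127*47.9685 = 6.0920

6.0920 N*m


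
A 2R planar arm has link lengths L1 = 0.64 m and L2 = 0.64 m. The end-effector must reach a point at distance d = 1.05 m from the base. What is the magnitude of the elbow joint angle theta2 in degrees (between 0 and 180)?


cos(th2) = (d^2 - L1^2 - L2^2)/(2*L1*L2) = (1.05^2 - 0.64^2 - 0.64^2)/(2*0.64*0.64) = 0.34582520
th2 = acos(0.34582520) = 69.7678 deg

69.7678 degrees


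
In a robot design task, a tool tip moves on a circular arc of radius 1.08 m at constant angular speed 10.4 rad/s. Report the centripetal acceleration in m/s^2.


a_c = omega^2 * r = 10.4^2 * 1.08 = 116.8128

116.8128 m/s^2


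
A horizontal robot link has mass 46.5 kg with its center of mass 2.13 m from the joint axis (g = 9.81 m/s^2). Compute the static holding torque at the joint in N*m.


tau = m*g*L = 46.5 * 9.81 * 2.13 = 971.6314

971.6314 N*m


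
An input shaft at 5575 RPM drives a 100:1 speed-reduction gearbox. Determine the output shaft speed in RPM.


omega_out = omega_in / N = 5575 / 100 = 55.7500

55.7500 RPM


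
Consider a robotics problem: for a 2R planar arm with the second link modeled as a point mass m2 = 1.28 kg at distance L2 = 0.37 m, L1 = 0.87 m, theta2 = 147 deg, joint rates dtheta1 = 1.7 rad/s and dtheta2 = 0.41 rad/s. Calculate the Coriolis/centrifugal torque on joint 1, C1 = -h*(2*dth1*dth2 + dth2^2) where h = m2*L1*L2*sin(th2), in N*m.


h = m2*L1*L2*sin(th2) = 1.28*0.87*0.37*sin(147 deg) = 0.224409
C1 = -h*(2*1.7*0.41 + 0.41^2) = -0.224409*1.5621 = -0.3505

-0.3505 N*m


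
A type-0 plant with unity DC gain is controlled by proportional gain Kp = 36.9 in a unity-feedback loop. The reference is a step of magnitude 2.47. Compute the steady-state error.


e_ss = R/(1 + Kp) = 2.47/(1 + 36.9) = 2.47/37.9000 = 0.0652

0.0652


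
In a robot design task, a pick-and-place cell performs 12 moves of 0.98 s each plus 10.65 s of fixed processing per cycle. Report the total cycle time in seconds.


T = 12*0.98 + 10.65 = 22.4100

22.4100 s


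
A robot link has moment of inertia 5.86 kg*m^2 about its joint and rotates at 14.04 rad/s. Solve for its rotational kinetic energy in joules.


KE = (1/2)*I*omega^2 = 0.5*5.86*14.04^2 = 577.5663

577.5663 J


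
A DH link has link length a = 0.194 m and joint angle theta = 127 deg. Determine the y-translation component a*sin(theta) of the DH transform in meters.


a*sin(theta) = 0.194*sin(127 deg) = 0.1549

0.1549 m


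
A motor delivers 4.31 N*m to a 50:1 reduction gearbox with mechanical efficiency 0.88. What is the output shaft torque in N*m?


tau_out = tau_in * N * eta = 4.31 * 50 * 0.88 = 189.6400

189.6400 N*m


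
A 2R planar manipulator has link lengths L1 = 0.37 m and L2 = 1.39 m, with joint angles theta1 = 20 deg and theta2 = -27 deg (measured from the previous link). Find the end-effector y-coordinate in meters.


y = L1*sin(th1) + L2*sin(th1+th2) = 0.37*sin(20 deg) + 1.39*sin(-7 deg) = -0.0429

-0.0429 m


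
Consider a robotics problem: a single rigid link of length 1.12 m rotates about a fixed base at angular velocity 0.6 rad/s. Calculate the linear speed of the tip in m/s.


v = L*omega = 1.12 * 0.6 = 0.6720

0.6720 m/s


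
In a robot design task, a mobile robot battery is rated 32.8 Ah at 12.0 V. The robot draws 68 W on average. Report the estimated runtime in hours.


E = 32.8*12.0 = 393.6000 Wh
t = E/P = 393.6000/68 = 5.7882

5.7882 hours


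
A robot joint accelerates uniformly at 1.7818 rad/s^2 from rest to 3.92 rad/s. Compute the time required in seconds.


t = delta_omega / alpha = 3.92 / 1.7818 = 2.2000

2.2000 s


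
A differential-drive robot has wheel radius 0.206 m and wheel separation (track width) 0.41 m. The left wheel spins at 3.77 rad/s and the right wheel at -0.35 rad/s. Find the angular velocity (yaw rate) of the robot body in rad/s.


omega = r*(wR - wL)/L = 0.206*(-0.35 - (3.77))/0.41 = -2.0700

-2.0700 rad/s


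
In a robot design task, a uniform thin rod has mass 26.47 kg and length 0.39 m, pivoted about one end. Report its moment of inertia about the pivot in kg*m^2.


I = (1/3)*m*L^2 = (1/3)*26.47*0.39^2 = 1.3420

1.3420 kg*m^2


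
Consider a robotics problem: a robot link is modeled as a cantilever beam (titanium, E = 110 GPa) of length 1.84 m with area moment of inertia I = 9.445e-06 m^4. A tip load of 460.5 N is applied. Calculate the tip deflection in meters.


delta = F*L^3/(3*E*I) = 460.5*1.84^3/(3*1.100e+11*9.445e-06)
      = 2868.686592/3116850 = 9.2038e-04

9.2038e-04 m


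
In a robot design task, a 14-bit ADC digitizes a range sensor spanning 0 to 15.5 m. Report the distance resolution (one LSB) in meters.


res = range / 2^n = 15.5/2^14 = 15.5/16384 = 9.4604e-04

9.4604e-04 m


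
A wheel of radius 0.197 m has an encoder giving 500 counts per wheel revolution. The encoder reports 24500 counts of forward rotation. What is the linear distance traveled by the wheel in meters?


revs = 24500/500 = 49.000000
d = revs * 2*pi*r = 49.000000 * 2*pi*0.197 = 60.6516

60.6516 m


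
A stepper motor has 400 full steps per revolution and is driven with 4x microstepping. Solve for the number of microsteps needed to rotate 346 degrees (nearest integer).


step_size = 360/(400*4) = 360/1600 = 0.225000 deg
n = 346/(360/1600) = 346*1600/360 = 1537.7778 -> 1538

1538 steps


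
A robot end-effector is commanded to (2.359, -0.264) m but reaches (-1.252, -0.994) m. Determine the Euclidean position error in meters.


dx = -1.252 - (2.359) = -3.6110, dy = -0.994 - (-0.264) = -0.7300
err = sqrt(13.039321 + 0.532900) = 3.6840

3.6840 m


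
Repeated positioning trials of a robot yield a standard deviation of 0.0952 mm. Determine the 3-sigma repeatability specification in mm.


repeatability = 3*sigma = 3*0.0952 = 0.2856

0.2856 mm


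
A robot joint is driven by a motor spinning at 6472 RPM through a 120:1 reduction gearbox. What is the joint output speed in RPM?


omega_joint = omega_motor / N = 6472 / 120 = 53.9333

53.9333 RPM


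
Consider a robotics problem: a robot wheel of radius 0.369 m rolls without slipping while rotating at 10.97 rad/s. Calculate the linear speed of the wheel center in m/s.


v = omega * r = 10.97 * 0.369 = 4.0479

4.0479 m/s


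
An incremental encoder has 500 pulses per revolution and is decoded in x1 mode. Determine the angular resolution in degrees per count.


resolution = 360 / (PPR * 1) = 360 / 500 = 0.7200

0.7200 degrees


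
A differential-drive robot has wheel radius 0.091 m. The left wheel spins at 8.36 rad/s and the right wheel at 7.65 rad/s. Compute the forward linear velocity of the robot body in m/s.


v = r*(wR + wL)/2 = 0.091*(7.65 + 8.36)/2 = 0.7285

0.7285 m/s


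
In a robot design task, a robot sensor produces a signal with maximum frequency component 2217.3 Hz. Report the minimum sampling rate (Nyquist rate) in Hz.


f_s,min = 2*f_max = 2*2217.3 = 4434.6000

4434.6000 Hz


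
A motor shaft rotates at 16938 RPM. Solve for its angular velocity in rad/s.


omega = 16938 * 2*pi/60 = 1773.7432

1773.7432 rad/s


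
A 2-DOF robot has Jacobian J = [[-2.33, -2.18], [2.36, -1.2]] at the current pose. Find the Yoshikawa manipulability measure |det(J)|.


det(J) = -2.33*-1.2 - (-2.18)*(2.36) = 7.9408
|det(J)| = 7.9408

7.9408


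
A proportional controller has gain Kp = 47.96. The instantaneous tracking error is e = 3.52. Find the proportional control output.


u_P = Kp * e = 47.96 * 3.52 = 168.8192

168.8192


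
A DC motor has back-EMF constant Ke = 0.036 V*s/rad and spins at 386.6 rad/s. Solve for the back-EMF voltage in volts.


V_emf = Ke * omega = 0.036*386.6 = 13.9176

13.9176 V


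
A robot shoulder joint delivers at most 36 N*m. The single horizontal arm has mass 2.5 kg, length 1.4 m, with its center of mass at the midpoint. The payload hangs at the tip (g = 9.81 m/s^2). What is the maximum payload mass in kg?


tau_arm = m_arm*g*(L/2) = 2.5*9.81*1.4/2 = 17.1675 N*m
tau_payload = tau_max - tau_arm = 36 - 17.1675 = 18.8325
m_payload = tau_payload / (g*L) = 18.8325 / (9.81*1.4) = 1.3712

1.3712 kg


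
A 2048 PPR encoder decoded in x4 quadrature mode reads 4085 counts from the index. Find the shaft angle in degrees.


angle = counts * 360 / (PPR*4) = 4085 * 360 / 8192 = 179.5166

179.5166 degrees


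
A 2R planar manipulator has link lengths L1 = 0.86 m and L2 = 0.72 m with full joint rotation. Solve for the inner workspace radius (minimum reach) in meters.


r_min = |L1 - L2| = |0.86 - 0.72| = 0.1400

0.1400 m


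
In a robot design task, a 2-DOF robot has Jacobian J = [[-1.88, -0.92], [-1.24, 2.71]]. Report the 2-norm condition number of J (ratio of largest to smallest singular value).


JJ^T eigenvalues: trace(JJ^T) = 13.2625, det(JJ^T) = det(J)^2 = 38.88270736
s_max^2 = (13.2625 + sqrt(20.36307681))/2 = 8.88752330
s_min^2 = (13.2625 - sqrt(20.36307681))/2 = 4.37497670
kappa = s_max/s_min = sqrt(8.88752330/4.37497670) = 1.4253

1.4253


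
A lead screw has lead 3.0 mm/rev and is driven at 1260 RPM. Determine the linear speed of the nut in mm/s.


v = lead * (RPM/60) = 3.0*1260/60 = 63.0000

63.0000 mm/s


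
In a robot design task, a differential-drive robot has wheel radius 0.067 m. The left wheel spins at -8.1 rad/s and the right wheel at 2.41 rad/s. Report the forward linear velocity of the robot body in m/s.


v = r*(wR + wL)/2 = 0.067*(2.41 + -8.1)/2 = -0.1906

-0.1906 m/s


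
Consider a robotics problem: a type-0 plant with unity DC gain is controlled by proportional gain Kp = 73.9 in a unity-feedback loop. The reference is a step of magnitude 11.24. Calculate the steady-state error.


e_ss = R/(1 + Kp) = 11.24/(1 + 73.9) = 11.24/74.9000 = 0.1501

0.1501


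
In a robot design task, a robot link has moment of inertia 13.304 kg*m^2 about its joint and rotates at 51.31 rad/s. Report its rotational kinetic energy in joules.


KE = (1/2)*I*omega^2 = 0.5*13.304*51.31^2 = 17512.8275

17512.8275 J


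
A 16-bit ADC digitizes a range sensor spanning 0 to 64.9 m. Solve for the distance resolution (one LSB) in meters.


res = range / 2^n = 64.9/2^16 = 64.9/65536 = 9.9030e-04

9.9030e-04 m


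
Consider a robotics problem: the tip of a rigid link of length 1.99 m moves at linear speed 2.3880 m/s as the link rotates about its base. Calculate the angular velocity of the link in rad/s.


omega = v / L = 2.3880 / 1.99 = 1.2000

1.2000 rad/s


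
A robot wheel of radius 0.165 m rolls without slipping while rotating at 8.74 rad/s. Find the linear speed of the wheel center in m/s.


v = omega * r = 8.74 * 0.165 = 1.4421

1.4421 m/s


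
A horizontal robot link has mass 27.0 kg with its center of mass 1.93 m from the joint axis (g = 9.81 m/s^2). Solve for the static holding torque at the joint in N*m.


tau = m*g*L = 27.0 * 9.81 * 1.93 = 511.1991

511.1991 N*m


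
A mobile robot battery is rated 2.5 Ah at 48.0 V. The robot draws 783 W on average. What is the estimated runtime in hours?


E = 2.5*48.0 = 120.0000 Wh
t = E/P = 120.0000/783 = 0.1533

0.1533 hours


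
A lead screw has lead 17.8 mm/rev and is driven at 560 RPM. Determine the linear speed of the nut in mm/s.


v = lead * (RPM/60) = 17.8*560/60 = 166.1333

166.1333 mm/s


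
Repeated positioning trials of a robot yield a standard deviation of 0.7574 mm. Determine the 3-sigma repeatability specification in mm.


repeatability = 3*sigma = 3*0.7574 = 2.2722

2.2722 mm


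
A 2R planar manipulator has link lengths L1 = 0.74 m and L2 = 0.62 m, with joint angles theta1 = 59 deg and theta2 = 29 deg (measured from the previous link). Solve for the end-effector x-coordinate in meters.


x = L1*cos(th1) + L2*cos(th1+th2) = 0.74*cos(59 deg) + 0.62*cos(88 deg) = 0.4028

0.4028 m


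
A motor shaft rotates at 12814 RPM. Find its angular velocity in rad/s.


omega = 12814 * 2*pi/60 = 1341.8789

1341.8789 rad/s


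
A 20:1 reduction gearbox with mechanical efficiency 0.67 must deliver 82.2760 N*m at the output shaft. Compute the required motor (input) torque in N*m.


tau_in = tau_out / (N * eta) = 82.2760 / (20 * 0.67) = 6.1400

6.1400 N*m


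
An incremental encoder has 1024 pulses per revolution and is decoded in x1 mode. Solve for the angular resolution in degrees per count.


resolution = 360 / (PPR * 1) = 360 / 1024 = 0.3516

0.3516 degrees


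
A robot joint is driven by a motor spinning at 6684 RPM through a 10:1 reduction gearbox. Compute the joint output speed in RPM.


omega_joint = omega_motor / N = 6684 / 10 = 668.4000

668.4000 RPM


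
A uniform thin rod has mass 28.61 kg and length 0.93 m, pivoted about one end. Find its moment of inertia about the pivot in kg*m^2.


I = (1/3)*m*L^2 = (1/3)*28.61*0.93^2 = 8.2483

8.2483 kg*m^2


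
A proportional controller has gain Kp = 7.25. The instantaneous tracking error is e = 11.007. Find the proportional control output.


u_P = Kp * e = 7.25 * 11.007 = 79.8007

79.8007


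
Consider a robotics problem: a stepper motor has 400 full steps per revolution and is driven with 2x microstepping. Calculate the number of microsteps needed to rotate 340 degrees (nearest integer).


step_size = 360/(400*2) = 360/800 = 0.450000 deg
n = 340/(360/800) = 340*800/360 = 755.5556 -> 756

756 steps


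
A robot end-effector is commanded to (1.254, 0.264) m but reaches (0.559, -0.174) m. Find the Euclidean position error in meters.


dx = 0.559 - (1.254) = -0.6950, dy = -0.174 - (0.264) = -0.4380
err = sqrt(0.483025 + 0.191844) = 0.8215

0.8215 m


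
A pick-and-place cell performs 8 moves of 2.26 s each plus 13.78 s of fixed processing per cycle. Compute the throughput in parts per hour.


T_cycle = 8*2.26 + 13.78 = 31.8600 s
rate = 3600/T = 112.9944

112.9944 parts/hour


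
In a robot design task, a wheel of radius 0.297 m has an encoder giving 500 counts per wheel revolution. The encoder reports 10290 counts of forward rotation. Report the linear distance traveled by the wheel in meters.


revs = 10290/500 = 20.580000
d = revs * 2*pi*r = 20.580000 * 2*pi*0.297 = 38.4045

38.4045 m


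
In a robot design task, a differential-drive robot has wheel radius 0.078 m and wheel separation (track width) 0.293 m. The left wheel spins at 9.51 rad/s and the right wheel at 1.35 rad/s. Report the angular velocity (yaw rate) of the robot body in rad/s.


omega = r*(wR - wL)/L = 0.078*(1.35 - (9.51))/0.293 = -2.1723

-2.1723 rad/s


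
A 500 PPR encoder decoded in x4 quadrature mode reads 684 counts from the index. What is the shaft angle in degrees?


angle = counts * 360 / (PPR*4) = 684 * 360 / 2000 = 123.1200

123.1200 degrees


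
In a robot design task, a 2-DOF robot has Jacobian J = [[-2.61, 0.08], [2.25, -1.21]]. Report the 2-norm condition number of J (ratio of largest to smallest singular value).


JJ^T eigenvalues: trace(JJ^T) = 13.3451, det(JJ^T) = det(J)^2 = 8.86907961
s_max^2 = (13.3451 + sqrt(142.61537557))/2 = 12.64363398
s_min^2 = (13.3451 - sqrt(142.61537557))/2 = 0.70146602
kappa = s_max/s_min = sqrt(12.64363398/0.70146602) = 4.2455

4.2455


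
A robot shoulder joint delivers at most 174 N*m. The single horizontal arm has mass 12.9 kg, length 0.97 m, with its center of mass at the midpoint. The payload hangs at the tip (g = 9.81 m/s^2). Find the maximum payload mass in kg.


tau_arm = m_arm*g*(L/2) = 12.9*9.81*0.97/2 = 61.3763 N*m
tau_payload = tau_max - tau_arm = 174 - 61.3763 = 112.6237
m_payload = tau_payload / (g*L) = 112.6237 / (9.81*0.97) = 11.8356

11.8356 kg


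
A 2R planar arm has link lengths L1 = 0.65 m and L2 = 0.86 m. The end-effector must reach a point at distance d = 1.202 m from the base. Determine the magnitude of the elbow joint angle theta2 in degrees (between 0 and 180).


cos(th2) = (d^2 - L1^2 - L2^2)/(2*L1*L2) = (1.202^2 - 0.65^2 - 0.86^2)/(2*0.65*0.86) = 0.25286583
th2 = acos(0.25286583) = 75.3528 deg

75.3528 degrees


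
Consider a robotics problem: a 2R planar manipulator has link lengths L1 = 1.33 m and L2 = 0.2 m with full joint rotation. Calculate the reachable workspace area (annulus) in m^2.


r_max = L1 + L2 = 1.5300, r_min = |L1 - L2| = 1.1300
A = pi*(r_max^2 - r_min^2) = pi*(2.3409 - 1.2769) = 3.3427

3.3427 m^2


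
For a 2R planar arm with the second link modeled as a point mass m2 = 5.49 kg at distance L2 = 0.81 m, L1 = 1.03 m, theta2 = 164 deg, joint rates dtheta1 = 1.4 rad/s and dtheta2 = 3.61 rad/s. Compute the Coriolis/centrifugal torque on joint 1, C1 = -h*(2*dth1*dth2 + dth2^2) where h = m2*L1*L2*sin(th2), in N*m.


h = m2*L1*L2*sin(th2) = 5.49*1.03*0.81*sin(164 deg) = 1.262504
C1 = -h*(2*1.4*3.61 + 3.61^2) = -1.262504*23.1401 = -29.2145

-29.2145 N*m


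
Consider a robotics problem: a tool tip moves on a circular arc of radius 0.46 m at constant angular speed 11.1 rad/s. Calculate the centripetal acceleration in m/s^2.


a_c = omega^2 * r = 11.1^2 * 0.46 = 56.6766

56.6766 m/s^2


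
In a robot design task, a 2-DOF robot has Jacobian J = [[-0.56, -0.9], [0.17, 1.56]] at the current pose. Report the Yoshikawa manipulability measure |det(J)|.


det(J) = -0.56*1.56 - (-0.9)*(0.17) = -0.7206
|det(J)| = 0.7206

0.7206


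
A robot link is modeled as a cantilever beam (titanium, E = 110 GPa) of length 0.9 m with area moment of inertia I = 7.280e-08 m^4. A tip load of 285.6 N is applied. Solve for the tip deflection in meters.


delta = F*L^3/(3*E*I) = 285.6*0.9^3/(3*1.100e+11*7.280e-08)
      = 208.2024/24024 = 0.0087

0.0087 m


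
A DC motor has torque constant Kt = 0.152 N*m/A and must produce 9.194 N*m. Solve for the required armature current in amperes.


I = tau / Kt = 9.194/0.152 = 60.4868

60.4868 A


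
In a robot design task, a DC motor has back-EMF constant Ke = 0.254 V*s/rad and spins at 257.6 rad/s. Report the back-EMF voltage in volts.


V_emf = Ke * omega = 0.254*257.6 = 65.4304

65.4304 V


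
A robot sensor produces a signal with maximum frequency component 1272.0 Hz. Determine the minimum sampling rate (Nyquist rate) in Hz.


f_s,min = 2*f_max = 2*1272.0 = 2544.0000

2544.0000 Hz


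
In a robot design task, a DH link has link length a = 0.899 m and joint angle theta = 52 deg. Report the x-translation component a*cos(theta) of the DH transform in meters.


a*cos(theta) = 0.899*cos(52 deg) = 0.5535

0.5535 m


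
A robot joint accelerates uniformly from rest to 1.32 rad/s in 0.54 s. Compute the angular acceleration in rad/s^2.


alpha = delta_omega / t = 1.32 / 0.54 = 2.4444

2.4444 rad/s^2


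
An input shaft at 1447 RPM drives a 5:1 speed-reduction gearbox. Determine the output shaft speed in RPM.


omega_out = omega_in / N = 1447 / 5 = 289.4000

289.4000 RPM


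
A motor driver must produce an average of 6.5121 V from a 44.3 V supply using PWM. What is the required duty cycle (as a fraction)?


D = V_avg/V_supply = 6.5121/44.3 = 0.1470

0.1470


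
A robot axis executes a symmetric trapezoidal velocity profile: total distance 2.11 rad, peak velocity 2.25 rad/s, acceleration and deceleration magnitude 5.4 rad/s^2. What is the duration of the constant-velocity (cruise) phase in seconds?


t_acc = v/a = 0.416667 s, d_acc = v^2/(2a) = 0.468750 rad each
d_cruise = 2.11 - 2*0.468750 = 1.172500 rad
t_cruise = d_cruise/v = 1.172500/2.25 = 0.5211

0.5211 s


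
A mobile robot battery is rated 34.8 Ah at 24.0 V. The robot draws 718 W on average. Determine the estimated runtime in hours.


E = 34.8*24.0 = 835.2000 Wh
t = E/P = 835.2000/718 = 1.1632

1.1632 hours


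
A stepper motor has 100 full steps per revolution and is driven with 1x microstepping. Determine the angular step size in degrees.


step = 360/(100*1) = 360/100 = 3.6000

3.6000 degrees


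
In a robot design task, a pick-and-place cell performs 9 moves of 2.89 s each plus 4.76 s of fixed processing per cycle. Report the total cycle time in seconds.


T = 9*2.89 + 4.76 = 30.7700

30.7700 s


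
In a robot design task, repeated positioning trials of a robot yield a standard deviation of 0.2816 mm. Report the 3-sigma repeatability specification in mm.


repeatability = 3*sigma = 3*0.2816 = 0.8448

0.8448 mm


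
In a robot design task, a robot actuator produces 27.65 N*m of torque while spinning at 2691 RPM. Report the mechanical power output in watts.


omega = 2691 * 2*pi/60 = 281.800861 rad/s
P = tau * omega = 27.65 * 281.800861 = 7791.7938

7791.7938 W


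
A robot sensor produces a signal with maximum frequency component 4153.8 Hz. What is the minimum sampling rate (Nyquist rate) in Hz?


f_s,min = 2*f_max = 2*4153.8 = 8307.6000

8307.6000 Hz


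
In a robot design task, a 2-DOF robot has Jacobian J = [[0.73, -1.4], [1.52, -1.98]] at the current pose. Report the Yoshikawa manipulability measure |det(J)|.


det(J) = 0.73*-1.98 - (-1.4)*(1.52) = 0.6826
|det(J)| = 0.6826

0.6826


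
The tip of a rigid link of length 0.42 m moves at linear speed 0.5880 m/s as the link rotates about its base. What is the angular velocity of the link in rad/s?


omega = v / L = 0.5880 / 0.42 = 1.4000

1.4000 rad/s


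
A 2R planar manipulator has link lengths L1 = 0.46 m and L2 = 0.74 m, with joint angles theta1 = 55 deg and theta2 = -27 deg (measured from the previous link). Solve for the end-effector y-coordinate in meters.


y = L1*sin(th1) + L2*sin(th1+th2) = 0.46*sin(55 deg) + 0.74*sin(28 deg) = 0.7242

0.7242 m


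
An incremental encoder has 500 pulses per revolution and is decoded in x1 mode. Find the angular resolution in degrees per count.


resolution = 360 / (PPR * 1) = 360 / 500 = 0.7200

0.7200 degrees


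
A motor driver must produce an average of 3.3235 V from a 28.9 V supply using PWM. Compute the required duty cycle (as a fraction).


D = V_avg/V_supply = 3.3235/28.9 = 0.1150

0.1150


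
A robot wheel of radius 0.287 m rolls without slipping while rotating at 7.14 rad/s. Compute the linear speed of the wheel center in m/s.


v = omega * r = 7.14 * 0.287 = 2.0492

2.0492 m/s


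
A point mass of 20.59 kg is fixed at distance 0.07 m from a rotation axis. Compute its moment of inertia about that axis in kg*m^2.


I = m*r^2 = 20.59*0.07^2 = 0.1009

0.1009 kg*m^2


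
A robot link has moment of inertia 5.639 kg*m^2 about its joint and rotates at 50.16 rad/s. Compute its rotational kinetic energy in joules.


KE = (1/2)*I*omega^2 = 0.5*5.639*50.16^2 = 7093.9342

7093.9342 J


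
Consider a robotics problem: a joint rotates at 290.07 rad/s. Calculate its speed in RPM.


RPM = 290.07 * 60/(2*pi) = 2769.9645

2769.9645 RPM


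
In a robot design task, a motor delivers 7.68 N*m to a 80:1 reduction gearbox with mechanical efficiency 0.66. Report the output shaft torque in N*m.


tau_out = tau_in * N * eta = 7.68 * 80 * 0.66 = 405.5040

405.5040 N*m


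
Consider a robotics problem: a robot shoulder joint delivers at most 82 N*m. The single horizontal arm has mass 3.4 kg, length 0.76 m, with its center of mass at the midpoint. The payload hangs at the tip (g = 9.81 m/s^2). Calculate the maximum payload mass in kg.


tau_arm = m_arm*g*(L/2) = 3.4*9.81*0.76/2 = 12.6745 N*m
tau_payload = tau_max - tau_arm = 82 - 12.6745 = 69.3255
m_payload = tau_payload / (g*L) = 69.3255 / (9.81*0.76) = 9.2984

9.2984 kg


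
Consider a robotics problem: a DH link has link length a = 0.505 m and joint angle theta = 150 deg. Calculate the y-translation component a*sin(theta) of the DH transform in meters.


a*sin(theta) = 0.505*sin(150 deg) = 0.2525

0.2525 m


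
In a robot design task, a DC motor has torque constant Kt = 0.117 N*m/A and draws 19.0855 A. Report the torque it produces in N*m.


tau = Kt * I = 0.117*19.0855 = 2.2330

2.2330 N*m


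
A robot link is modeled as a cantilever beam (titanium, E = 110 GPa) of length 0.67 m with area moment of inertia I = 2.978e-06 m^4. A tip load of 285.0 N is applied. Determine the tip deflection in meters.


delta = F*L^3/(3*E*I) = 285.0*0.67^3/(3*1.100e+11*2.978e-06)
      = 85.717455/982740 = 8.7223e-05

8.7223e-05 m


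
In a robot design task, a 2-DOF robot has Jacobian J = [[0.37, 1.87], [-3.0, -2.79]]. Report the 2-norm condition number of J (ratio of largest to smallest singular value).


JJ^T eigenvalues: trace(JJ^T) = 20.4179, det(JJ^T) = det(J)^2 = 20.95533729
s_max^2 = (20.4179 + sqrt(333.06929125))/2 = 19.33404303
s_min^2 = (20.4179 - sqrt(333.06929125))/2 = 1.08385697
kappa = s_max/s_min = sqrt(19.33404303/1.08385697) = 4.2235

4.2235


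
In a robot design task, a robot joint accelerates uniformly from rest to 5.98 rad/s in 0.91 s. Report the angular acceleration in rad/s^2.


alpha = delta_omega / t = 5.98 / 0.91 = 6.5714

6.5714 rad/s^2


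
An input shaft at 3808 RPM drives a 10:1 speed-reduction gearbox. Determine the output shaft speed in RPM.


omega_out = omega_in / N = 3808 / 10 = 380.8000

380.8000 RPM


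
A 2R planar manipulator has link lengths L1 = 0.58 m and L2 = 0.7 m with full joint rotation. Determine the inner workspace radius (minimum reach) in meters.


r_min = |L1 - L2| = |0.58 - 0.7| = 0.1200

0.1200 m


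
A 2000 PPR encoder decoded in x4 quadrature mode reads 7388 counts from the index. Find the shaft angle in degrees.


angle = counts * 360 / (PPR*4) = 7388 * 360 / 8000 = 332.4600

332.4600 degrees


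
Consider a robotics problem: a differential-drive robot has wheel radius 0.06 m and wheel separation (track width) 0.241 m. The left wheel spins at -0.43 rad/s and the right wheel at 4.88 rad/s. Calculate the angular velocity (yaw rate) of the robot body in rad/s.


omega = r*(wR - wL)/L = 0.06*(4.88 - (-0.43))/0.241 = 1.3220

1.3220 rad/s


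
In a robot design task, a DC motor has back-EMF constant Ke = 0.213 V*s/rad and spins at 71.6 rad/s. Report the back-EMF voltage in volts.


V_emf = Ke * omega = 0.213*71.6 = 15.2508

15.2508 V


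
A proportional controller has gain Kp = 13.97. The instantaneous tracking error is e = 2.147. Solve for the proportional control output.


u_P = Kp * e = 13.97 * 2.147 = 29.9936

29.9936


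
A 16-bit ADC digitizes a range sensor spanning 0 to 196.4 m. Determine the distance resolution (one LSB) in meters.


res = range / 2^n = 196.4/2^16 = 196.4/65536 = 0.0030

0.0030 m


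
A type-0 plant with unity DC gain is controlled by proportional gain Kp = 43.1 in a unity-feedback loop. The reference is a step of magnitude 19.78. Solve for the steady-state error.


e_ss = R/(1 + Kp) = 19.78/(1 + 43.1) = 19.78/44.1000 = 0.4485

0.4485


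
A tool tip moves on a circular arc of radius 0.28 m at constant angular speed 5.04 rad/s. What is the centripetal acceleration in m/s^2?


a_c = omega^2 * r = 5.04^2 * 0.28 = 7.1124

7.1124 m/s^2


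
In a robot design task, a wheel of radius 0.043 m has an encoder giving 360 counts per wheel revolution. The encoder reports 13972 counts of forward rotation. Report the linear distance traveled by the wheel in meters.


revs = 13972/360 = 38.811111
d = revs * 2*pi*r = 38.811111 * 2*pi*0.043 = 10.4859

10.4859 m


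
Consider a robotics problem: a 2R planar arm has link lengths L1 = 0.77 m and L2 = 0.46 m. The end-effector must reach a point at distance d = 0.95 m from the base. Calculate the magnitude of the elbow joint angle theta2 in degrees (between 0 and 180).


cos(th2) = (d^2 - L1^2 - L2^2)/(2*L1*L2) = (0.95^2 - 0.77^2 - 0.46^2)/(2*0.77*0.46) = 0.13833992
th2 = acos(0.13833992) = 82.0482 deg

82.0482 degrees


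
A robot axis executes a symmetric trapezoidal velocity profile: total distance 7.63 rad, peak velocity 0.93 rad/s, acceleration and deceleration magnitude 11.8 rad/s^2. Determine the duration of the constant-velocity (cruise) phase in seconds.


t_acc = v/a = 0.078814 s, d_acc = v^2/(2a) = 0.036648 rad each
d_cruise = 7.63 - 2*0.036648 = 7.556704 rad
t_cruise = d_cruise/v = 7.556704/0.93 = 8.1255

8.1255 s


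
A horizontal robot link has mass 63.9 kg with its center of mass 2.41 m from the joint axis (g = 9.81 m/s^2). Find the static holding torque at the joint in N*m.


tau = m*g*L = 63.9 * 9.81 * 2.41 = 1510.7302

1510.7302 N*m


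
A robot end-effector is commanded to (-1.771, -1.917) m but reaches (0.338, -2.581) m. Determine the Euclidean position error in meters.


dx = 0.338 - (-1.771) = 2.1090, dy = -2.581 - (-1.917) = -0.6640
err = sqrt(4.447881 + 0.440896) = 2.2111

2.2111 m


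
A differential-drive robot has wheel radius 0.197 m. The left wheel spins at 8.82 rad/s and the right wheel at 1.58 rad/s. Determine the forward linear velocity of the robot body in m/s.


v = r*(wR + wL)/2 = 0.197*(1.58 + 8.82)/2 = 1.0244

1.0244 m/s


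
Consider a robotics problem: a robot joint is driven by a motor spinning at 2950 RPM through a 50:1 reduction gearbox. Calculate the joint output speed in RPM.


omega_joint = omega_motor / N = 2950 / 50 = 59.0000

59.0000 RPM


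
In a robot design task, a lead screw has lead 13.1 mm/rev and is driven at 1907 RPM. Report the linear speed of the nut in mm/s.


v = lead * (RPM/60) = 13.1*1907/60 = 416.3617

416.3617 mm/s


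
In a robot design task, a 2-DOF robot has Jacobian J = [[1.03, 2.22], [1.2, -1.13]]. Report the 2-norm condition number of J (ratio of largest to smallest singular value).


JJ^T eigenvalues: trace(JJ^T) = 8.7062, det(JJ^T) = det(J)^2 = 14.65281841
s_max^2 = (8.7062 + sqrt(17.18664480))/2 = 6.42593892
s_min^2 = (8.7062 - sqrt(17.18664480))/2 = 2.28026108
kappa = s_max/s_min = sqrt(6.42593892/2.28026108) = 1.6787

1.6787


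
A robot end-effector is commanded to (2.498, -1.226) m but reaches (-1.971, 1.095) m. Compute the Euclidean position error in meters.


dx = -1.971 - (2.498) = -4.4690, dy = 1.095 - (-1.226) = 2.3210
err = sqrt(19.971961 + 5.387041) = 5.0358

5.0358 m


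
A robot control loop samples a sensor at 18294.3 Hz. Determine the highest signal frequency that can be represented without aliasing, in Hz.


f_max = f_s/2 = 18294.3/2 = 9147.1500

9147.1500 Hz


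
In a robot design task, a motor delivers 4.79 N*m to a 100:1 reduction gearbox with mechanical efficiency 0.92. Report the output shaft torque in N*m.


tau_out = tau_in * N * eta = 4.79 * 100 * 0.92 = 440.6800

440.6800 N*m


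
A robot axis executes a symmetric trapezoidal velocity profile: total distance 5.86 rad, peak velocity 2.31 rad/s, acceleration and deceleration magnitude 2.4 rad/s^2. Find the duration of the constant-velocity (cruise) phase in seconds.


t_acc = v/a = 0.962500 s, d_acc = v^2/(2a) = 1.111688 rad each
d_cruise = 5.86 - 2*1.111688 = 3.636624 rad
t_cruise = d_cruise/v = 3.636624/2.31 = 1.5743

1.5743 s


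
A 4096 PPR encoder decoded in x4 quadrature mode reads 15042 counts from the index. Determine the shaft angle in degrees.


angle = counts * 360 / (PPR*4) = 15042 * 360 / 16384 = 330.5127

330.5127 degrees


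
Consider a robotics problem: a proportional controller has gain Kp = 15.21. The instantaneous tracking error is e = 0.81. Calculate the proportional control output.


u_P = Kp * e = 15.21 * 0.81 = 12.3201

12.3201


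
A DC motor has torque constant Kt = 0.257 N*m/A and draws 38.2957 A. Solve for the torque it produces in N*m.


tau = Kt * I = 0.257*38.2957 = 9.8420

9.8420 N*m


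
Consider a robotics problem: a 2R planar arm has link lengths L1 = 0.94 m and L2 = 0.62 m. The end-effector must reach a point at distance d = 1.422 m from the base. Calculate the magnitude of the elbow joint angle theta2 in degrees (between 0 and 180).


cos(th2) = (d^2 - L1^2 - L2^2)/(2*L1*L2) = (1.422^2 - 0.94^2 - 0.62^2)/(2*0.94*0.62) = 0.64694921
th2 = acos(0.64694921) = 49.6880 deg

49.6880 degrees


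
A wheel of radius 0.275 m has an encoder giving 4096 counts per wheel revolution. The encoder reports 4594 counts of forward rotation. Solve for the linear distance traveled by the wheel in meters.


revs = 4594/4096 = 1.121582
d = revs * 2*pi*r = 1.121582 * 2*pi*0.275 = 1.9380

1.9380 m


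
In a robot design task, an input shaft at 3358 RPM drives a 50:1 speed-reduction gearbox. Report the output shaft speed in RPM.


omega_out = omega_in / N = 3358 / 50 = 67.1600

67.1600 RPM


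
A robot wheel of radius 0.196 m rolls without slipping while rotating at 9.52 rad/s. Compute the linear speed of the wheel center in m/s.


v = omega * r = 9.52 * 0.196 = 1.8659

1.8659 m/s


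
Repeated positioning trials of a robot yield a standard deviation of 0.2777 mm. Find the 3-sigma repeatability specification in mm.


repeatability = 3*sigma = 3*0.2777 = 0.8331

0.8331 mm


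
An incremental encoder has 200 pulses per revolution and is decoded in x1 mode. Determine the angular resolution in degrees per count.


resolution = 360 / (PPR * 1) = 360 / 200 = 1.8000

1.8000 degrees


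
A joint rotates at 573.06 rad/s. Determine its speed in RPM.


RPM = 573.06 * 60/(2*pi) = 5472.3199

5472.3199 RPM


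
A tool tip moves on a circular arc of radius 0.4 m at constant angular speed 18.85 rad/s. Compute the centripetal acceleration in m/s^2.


a_c = omega^2 * r = 18.85^2 * 0.4 = 142.1290

142.1290 m/s^2


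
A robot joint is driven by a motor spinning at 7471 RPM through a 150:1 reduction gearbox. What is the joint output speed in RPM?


omega_joint = omega_motor / N = 7471 / 150 = 49.8067

49.8067 RPM


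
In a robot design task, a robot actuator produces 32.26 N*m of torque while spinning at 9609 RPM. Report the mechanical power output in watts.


omega = 9609 * 2*pi/60 = 1006.252127 rad/s
P = tau * omega = 32.26 * 1006.252127 = 32461.6936

32461.6936 W


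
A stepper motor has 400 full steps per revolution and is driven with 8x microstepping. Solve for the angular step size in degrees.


step = 360/(400*8) = 360/3200 = 0.1125

0.1125 degrees


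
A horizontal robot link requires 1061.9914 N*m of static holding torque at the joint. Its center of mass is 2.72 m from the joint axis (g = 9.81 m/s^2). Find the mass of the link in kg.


m = tau / (g*L) = 1061.9914 / (9.81 * 2.72) = 39.8000

39.8000 kg


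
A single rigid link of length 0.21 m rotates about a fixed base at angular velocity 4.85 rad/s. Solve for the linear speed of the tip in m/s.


v = L*omega = 0.21 * 4.85 = 1.0185

1.0185 m/s


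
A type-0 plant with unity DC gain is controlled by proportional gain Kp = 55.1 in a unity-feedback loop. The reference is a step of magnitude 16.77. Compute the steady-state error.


e_ss = R/(1 + Kp) = 16.77/(1 + 55.1) = 16.77/56.1000 = 0.2989

0.2989


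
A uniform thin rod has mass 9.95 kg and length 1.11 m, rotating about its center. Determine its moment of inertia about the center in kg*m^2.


I = (1/12)*m*L^2 = (1/12)*9.95*1.11^2 = 1.0216

1.0216 kg*m^2


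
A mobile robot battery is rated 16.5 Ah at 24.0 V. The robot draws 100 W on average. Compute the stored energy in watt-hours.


E = capacity * V = 16.5*24.0 = 396.0000

396.0000 Wh


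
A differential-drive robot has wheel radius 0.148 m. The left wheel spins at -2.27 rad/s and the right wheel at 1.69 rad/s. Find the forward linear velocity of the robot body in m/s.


v = r*(wR + wL)/2 = 0.148*(1.69 + -2.27)/2 = -0.0429

-0.0429 m/s


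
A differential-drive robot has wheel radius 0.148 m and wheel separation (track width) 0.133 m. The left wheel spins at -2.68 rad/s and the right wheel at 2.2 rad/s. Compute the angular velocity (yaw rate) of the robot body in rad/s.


omega = r*(wR - wL)/L = 0.148*(2.2 - (-2.68))/0.133 = 5.4304

5.4304 rad/s


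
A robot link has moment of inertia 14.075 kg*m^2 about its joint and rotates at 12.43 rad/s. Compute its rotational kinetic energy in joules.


KE = (1/2)*I*omega^2 = 0.5*14.075*12.43^2 = 1087.3282

1087.3282 J


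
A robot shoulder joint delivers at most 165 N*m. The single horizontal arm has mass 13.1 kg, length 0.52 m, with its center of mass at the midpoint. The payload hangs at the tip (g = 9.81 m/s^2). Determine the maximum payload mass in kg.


tau_arm = m_arm*g*(L/2) = 13.1*9.81*0.52/2 = 33.4129 N*m
tau_payload = tau_max - tau_arm = 165 - 33.4129 = 131.5871
m_payload = tau_payload / (g*L) = 131.5871 / (9.81*0.52) = 25.7953

25.7953 kg
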